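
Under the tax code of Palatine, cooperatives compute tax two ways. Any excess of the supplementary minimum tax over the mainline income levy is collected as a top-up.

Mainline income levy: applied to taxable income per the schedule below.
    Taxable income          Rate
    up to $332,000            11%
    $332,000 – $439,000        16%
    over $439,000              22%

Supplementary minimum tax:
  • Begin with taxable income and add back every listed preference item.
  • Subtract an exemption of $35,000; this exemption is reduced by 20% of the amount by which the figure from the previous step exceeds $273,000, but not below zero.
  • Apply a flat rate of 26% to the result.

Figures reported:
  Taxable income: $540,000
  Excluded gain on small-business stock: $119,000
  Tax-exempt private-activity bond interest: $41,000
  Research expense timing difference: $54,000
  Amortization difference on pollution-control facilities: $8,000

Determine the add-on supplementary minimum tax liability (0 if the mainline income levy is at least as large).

$122,260

Mainline income levy:
  $332,000 × 11% = $36,520
  $107,000 × 16% = $17,120
  $101,000 × 22% = $22,220
  → $75,860

Supplementary minimum tax:
  Adjusted income: $540,000 + $119,000 + $41,000 + $54,000 + $8,000 = $762,000
  Exemption: 20% × ($762,000 − $273,000) = $97,800 ≥ $35,000, so the exemption is fully phased out
  Base: $762,000 − $0 = $762,000
  $762,000 × 26% = $198,120

Excess of supplementary minimum tax over mainline income levy: $198,120 − $75,860 = $122,260.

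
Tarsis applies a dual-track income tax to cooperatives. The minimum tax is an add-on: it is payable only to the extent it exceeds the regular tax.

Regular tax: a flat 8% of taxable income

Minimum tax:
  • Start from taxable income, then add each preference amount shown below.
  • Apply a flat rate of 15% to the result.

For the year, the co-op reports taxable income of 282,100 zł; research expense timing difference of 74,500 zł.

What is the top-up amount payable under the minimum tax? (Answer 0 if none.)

30,922 zł

Minimum tax:
  Adjusted income: 282,100 zł + 74,500 zł = 356,600 zł
  356,600 zł × 15% = 53,490 zł

Regular tax:
  282,100 zł × 8% = 22,568 zł

Excess of minimum tax over regular tax: 53,490 zł − 22,568 zł = 30,922 zł.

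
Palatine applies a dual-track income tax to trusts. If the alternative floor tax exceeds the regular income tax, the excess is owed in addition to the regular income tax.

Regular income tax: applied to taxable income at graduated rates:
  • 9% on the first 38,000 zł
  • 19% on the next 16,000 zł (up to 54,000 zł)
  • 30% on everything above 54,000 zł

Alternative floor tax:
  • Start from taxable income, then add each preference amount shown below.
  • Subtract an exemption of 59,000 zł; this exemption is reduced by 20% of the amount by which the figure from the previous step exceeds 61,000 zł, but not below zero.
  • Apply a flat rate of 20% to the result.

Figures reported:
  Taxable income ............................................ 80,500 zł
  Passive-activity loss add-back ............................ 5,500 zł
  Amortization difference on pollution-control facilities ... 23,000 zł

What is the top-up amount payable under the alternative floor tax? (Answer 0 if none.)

0 zł

Alternative floor tax:
  Adjusted income: 80,500 zł + 5,500 zł + 23,000 zł = 109,000 zł
  Exemption: 59,000 zł − 20% × (109,000 zł − 61,000 zł) = 59,000 zł − 9,600 zł = 49,400 zł
  Base: 109,000 zł − 49,400 zł = 59,600 zł
  59,600 zł × 20% = 11,920 zł

Regular income tax:
  38,000 zł × 9% = 3,420 zł
  16,000 zł × 19% = 3,040 zł
  26,500 zł × 30% = 7,950 zł
  → 14,410 zł

11,920 zł ≤ 14,410 zł, so no add-on is due.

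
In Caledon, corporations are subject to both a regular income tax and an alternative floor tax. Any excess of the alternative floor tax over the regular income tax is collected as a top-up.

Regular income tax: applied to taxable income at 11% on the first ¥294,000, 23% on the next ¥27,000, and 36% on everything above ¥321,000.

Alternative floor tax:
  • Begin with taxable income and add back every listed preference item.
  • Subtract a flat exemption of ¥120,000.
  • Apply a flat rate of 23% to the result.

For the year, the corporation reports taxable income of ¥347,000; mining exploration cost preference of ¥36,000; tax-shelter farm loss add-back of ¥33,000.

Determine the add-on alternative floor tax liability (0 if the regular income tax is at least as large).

¥20,170

Alternative floor tax:
  Adjusted income: ¥347,000 + ¥36,000 + ¥33,000 = ¥416,000
  Less exemption ¥120,000 → base ¥296,000
  ¥296,000 × 23% = ¥68,080

Regular income tax:
  ¥294,000 × 11% = ¥32,340
  ¥27,000 × 23% = ¥6,210
  ¥26,000 × 36% = ¥9,360
  → ¥47,910

Excess of alternative floor tax over regular income tax: ¥68,080 − ¥47,910 = ¥20,170.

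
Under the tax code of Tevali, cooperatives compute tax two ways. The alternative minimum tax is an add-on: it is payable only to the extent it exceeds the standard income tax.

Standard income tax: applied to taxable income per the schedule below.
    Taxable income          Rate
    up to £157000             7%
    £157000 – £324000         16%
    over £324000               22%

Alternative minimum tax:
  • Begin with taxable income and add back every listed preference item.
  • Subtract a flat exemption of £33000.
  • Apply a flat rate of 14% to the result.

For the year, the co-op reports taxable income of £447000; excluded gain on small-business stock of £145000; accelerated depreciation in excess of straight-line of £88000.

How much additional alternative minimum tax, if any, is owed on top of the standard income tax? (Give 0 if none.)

£25810

Standard income tax:
  £157000 × 7% = £10990
  £167000 × 16% = £26720
  £123000 × 22% = £27060
  → £64770

Alternative minimum tax:
  Adjusted income: £447000 + £145000 + £88000 = £680000
  Less exemption £33000 → base £647000
  £647000 × 14% = £90580

Excess of alternative minimum tax over standard income tax: £90580 − £64770 = £25810.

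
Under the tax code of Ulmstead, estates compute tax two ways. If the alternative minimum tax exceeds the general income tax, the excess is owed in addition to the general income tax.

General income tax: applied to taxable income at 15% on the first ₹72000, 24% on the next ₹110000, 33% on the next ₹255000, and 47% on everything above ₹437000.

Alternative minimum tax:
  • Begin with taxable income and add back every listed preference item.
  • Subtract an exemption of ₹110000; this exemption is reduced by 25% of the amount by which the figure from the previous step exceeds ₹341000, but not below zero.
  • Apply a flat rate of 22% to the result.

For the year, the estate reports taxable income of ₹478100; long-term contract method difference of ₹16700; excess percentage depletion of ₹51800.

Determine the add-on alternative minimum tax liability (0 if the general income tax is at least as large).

General income tax:
  ₹72000 × 15% = ₹10800
  ₹110000 × 24% = ₹26400
  ₹255000 × 33% = ₹84150
  ₹41100 × 47% = ₹19317
  → ₹140667

Alternative minimum tax:
  Adjusted income: ₹478100 + ₹16700 + ₹51800 = ₹546600
  Exemption: ₹110000 − 25% × (₹546600 − ₹341000) = ₹110000 − ₹51400 = ₹58600
  Base: ₹546600 − ₹58600 = ₹488000
  ₹488000 × 22% = ₹107360

₹107360 ≤ ₹140667, so no add-on is due.

₹0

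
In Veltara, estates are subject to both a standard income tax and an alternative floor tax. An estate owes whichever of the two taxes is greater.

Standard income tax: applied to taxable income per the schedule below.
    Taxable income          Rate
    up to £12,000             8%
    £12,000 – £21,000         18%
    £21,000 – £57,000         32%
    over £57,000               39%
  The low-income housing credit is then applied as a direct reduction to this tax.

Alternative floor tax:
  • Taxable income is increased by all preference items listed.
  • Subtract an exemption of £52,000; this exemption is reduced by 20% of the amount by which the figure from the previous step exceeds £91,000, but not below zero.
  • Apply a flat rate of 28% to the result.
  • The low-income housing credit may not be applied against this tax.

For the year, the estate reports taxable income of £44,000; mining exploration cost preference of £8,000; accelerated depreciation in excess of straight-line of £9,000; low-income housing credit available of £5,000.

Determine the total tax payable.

Standard income tax:
  £12,000 × 8% = £960
  £9,000 × 18% = £1,620
  £23,000 × 32% = £7,360
  → £9,940
  Less low-income housing credit £5,000 → £4,940

Alternative floor tax:
  Adjusted income: £44,000 + £8,000 + £9,000 = £61,000
  Exemption: £61,000 ≤ £91,000, so full £52,000 applies
  Base: £61,000 − £52,000 = £9,000
  £9,000 × 28% = £2,520

£4,940 > £2,520, so the standard income tax governs.

£4,940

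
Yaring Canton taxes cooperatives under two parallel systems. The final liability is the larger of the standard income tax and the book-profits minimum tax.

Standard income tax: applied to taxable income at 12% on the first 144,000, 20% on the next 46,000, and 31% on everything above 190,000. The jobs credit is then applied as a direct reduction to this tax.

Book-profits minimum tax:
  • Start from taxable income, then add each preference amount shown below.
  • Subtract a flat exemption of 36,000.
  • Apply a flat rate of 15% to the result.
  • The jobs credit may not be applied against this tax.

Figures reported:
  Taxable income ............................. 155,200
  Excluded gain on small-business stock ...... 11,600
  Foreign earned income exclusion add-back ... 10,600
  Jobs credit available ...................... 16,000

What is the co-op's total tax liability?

Book-profits minimum tax:
  Adjusted income: 155,200 + 11,600 + 10,600 = 177,400
  Less exemption 36,000 → base 141,400
  141,400 × 15% = 21,210

Standard income tax:
  144,000 × 12% = 17,280
  11,200 × 20% = 2,240
  → 19,520
  Less jobs credit 16,000 → 3,520

21,210 > 3,520, so the book-profits minimum tax is the binding amount.

21,210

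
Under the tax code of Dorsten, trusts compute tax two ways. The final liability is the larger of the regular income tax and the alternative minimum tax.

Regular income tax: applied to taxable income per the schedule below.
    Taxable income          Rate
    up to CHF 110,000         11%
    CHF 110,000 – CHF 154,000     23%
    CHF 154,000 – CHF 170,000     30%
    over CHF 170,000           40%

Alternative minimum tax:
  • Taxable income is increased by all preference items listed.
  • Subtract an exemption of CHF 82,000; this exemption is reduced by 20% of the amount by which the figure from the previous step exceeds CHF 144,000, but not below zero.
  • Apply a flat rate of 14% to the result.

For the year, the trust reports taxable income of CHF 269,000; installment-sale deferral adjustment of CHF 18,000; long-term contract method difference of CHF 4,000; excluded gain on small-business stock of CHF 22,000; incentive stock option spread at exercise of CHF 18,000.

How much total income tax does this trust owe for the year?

Regular income tax:
  CHF 110,000 × 11% = CHF 12,100
  CHF 44,000 × 23% = CHF 10,120
  CHF 16,000 × 30% = CHF 4,800
  CHF 99,000 × 40% = CHF 39,600
  → CHF 66,620

Alternative minimum tax:
  Adjusted income: CHF 269,000 + CHF 18,000 + CHF 4,000 + CHF 22,000 + CHF 18,000 = CHF 331,000
  Exemption: CHF 82,000 − 20% × (CHF 331,000 − CHF 144,000) = CHF 82,000 − CHF 37,400 = CHF 44,600
  Base: CHF 331,000 − CHF 44,600 = CHF 286,400
  CHF 286,400 × 14% = CHF 40,096

CHF 66,620 > CHF 40,096, so the regular income tax governs.

CHF 66,620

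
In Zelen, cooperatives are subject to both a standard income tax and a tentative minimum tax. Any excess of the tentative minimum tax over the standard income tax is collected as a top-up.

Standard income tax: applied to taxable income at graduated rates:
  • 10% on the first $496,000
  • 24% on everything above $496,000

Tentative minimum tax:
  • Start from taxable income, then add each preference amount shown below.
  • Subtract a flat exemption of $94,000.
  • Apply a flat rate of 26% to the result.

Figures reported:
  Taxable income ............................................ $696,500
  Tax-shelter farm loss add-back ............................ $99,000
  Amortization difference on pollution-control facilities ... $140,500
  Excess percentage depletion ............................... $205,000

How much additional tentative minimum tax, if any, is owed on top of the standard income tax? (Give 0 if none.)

Standard income tax:
  $496,000 × 10% = $49,600
  $200,500 × 24% = $48,120
  → $97,720

Tentative minimum tax:
  Adjusted income: $696,500 + $99,000 + $140,500 + $205,000 = $1,141,000
  Less exemption $94,000 → base $1,047,000
  $1,047,000 × 26% = $272,220

Excess of tentative minimum tax over standard income tax: $272,220 − $97,720 = $174,500.

$174,500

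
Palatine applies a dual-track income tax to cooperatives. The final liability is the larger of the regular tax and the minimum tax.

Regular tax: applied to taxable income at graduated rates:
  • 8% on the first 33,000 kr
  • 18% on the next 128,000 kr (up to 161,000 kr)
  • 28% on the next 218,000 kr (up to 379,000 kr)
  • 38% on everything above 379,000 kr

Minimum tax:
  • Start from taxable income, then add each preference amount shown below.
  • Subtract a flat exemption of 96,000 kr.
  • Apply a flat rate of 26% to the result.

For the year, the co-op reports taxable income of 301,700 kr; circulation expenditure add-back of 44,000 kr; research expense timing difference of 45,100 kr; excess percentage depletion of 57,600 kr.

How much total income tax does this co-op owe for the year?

91,624 kr

Regular tax:
  33,000 kr × 8% = 2,640 kr
  128,000 kr × 18% = 23,040 kr
  140,700 kr × 28% = 39,396 kr
  → 65,076 kr

Minimum tax:
  Adjusted income: 301,700 kr + 44,000 kr + 45,100 kr + 57,600 kr = 448,400 kr
  Less exemption 96,000 kr → base 352,400 kr
  352,400 kr × 26% = 91,624 kr

91,624 kr > 65,076 kr, so the minimum tax is the binding amount.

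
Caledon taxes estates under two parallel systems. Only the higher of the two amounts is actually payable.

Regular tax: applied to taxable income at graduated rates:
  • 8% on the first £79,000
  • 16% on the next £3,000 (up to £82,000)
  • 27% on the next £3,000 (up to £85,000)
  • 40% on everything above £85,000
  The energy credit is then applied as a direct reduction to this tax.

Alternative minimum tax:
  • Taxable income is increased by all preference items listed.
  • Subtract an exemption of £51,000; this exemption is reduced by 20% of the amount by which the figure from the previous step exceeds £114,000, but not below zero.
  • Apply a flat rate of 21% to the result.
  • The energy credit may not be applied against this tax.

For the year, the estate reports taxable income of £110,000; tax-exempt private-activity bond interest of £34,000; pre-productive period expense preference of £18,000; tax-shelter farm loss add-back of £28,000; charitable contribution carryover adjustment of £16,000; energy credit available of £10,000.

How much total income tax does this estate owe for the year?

Alternative minimum tax:
  Adjusted income: £110,000 + £34,000 + £18,000 + £28,000 + £16,000 = £206,000
  Exemption: £51,000 − 20% × (£206,000 − £114,000) = £51,000 − £18,400 = £32,600
  Base: £206,000 − £32,600 = £173,400
  £173,400 × 21% = £36,414

Regular tax:
  £79,000 × 8% = £6,320
  £3,000 × 16% = £480
  £3,000 × 27% = £810
  £25,000 × 40% = £10,000
  → £17,610
  Less energy credit £10,000 → £7,610

£36,414 > £7,610, so the alternative minimum tax is the binding amount.

£36,414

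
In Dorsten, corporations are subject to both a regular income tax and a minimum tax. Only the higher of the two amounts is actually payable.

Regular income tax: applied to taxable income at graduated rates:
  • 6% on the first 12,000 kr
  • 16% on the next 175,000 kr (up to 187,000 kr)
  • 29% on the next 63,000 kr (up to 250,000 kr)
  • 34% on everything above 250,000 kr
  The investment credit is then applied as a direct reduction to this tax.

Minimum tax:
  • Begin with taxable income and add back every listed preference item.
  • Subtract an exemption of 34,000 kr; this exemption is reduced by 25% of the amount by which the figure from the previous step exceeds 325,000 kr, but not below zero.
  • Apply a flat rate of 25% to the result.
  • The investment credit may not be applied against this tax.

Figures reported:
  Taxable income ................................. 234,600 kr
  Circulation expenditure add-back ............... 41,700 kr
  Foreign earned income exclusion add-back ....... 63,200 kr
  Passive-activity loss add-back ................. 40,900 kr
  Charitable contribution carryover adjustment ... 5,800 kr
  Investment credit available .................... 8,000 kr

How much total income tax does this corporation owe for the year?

Minimum tax:
  Adjusted income: 234,600 kr + 41,700 kr + 63,200 kr + 40,900 kr + 5,800 kr = 386,200 kr
  Exemption: 34,000 kr − 25% × (386,200 kr − 325,000 kr) = 34,000 kr − 15,300 kr = 18,700 kr
  Base: 386,200 kr − 18,700 kr = 367,500 kr
  367,500 kr × 25% = 91,875 kr

Regular income tax:
  12,000 kr × 6% = 720 kr
  175,000 kr × 16% = 28,000 kr
  47,600 kr × 29% = 13,804 kr
  → 42,524 kr
  Less investment credit 8,000 kr → 34,524 kr

91,875 kr > 34,524 kr, so the minimum tax is the binding amount.

91,875 kr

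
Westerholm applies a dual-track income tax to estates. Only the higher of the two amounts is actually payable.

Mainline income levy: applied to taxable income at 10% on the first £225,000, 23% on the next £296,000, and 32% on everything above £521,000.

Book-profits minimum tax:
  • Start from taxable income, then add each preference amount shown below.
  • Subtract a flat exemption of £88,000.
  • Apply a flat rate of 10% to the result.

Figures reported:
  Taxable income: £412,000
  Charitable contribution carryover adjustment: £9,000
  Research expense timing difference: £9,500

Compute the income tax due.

Book-profits minimum tax:
  Adjusted income: £412,000 + £9,000 + £9,500 = £430,500
  Less exemption £88,000 → base £342,500
  £342,500 × 10% = £34,250

Mainline income levy:
  £225,000 × 10% = £22,500
  £187,000 × 23% = £43,010
  → £65,510

£65,510 > £34,250, so the mainline income levy governs.

£65,510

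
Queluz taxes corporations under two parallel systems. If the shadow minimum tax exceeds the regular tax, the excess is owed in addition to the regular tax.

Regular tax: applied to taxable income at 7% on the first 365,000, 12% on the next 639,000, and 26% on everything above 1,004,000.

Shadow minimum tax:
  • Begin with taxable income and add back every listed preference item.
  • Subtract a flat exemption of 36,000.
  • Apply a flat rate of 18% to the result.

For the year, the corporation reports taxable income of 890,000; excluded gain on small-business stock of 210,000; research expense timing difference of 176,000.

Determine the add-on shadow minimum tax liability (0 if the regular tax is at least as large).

134,650

Shadow minimum tax:
  Adjusted income: 890,000 + 210,000 + 176,000 = 1,276,000
  Less exemption 36,000 → base 1,240,000
  1,240,000 × 18% = 223,200

Regular tax:
  365,000 × 7% = 25,550
  525,000 × 12% = 63,000
  → 88,550

Excess of shadow minimum tax over regular tax: 223,200 − 88,550 = 134,650.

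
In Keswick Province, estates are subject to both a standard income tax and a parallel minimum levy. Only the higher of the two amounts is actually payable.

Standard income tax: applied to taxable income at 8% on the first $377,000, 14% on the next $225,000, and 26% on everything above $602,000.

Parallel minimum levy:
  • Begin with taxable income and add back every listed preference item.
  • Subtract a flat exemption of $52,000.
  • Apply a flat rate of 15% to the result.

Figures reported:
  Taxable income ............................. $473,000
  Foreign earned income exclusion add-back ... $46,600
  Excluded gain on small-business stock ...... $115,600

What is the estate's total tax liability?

Standard income tax:
  $377,000 × 8% = $30,160
  $96,000 × 14% = $13,440
  → $43,600

Parallel minimum levy:
  Adjusted income: $473,000 + $46,600 + $115,600 = $635,200
  Less exemption $52,000 → base $583,200
  $583,200 × 15% = $87,480

$87,480 > $43,600, so the parallel minimum levy is the binding amount.

$87,480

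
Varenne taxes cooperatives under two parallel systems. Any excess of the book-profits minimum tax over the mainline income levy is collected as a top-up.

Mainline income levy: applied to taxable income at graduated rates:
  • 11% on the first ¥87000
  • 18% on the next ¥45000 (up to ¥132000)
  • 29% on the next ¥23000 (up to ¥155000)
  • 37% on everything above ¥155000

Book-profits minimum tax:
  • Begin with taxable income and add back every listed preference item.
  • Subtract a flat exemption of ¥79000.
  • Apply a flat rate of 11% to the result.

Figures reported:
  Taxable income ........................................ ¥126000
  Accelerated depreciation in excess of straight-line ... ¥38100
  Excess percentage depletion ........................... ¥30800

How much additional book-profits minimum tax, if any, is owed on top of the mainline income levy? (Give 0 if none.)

¥0

Mainline income levy:
  ¥87000 × 11% = ¥9570
  ¥39000 × 18% = ¥7020
  → ¥16590

Book-profits minimum tax:
  Adjusted income: ¥126000 + ¥38100 + ¥30800 = ¥194900
  Less exemption ¥79000 → base ¥115900
  ¥115900 × 11% = ¥12749

¥12749 ≤ ¥16590, so no add-on is due.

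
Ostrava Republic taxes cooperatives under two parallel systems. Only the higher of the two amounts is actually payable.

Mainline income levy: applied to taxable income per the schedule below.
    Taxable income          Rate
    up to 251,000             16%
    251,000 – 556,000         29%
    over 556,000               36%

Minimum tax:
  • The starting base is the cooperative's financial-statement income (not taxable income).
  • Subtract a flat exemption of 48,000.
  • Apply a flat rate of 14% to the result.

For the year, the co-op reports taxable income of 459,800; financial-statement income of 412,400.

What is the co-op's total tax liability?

Minimum tax:
  Base (financial-statement income): 412,400
  Less exemption 48,000 → base 364,400
  364,400 × 14% = 51,016

Mainline income levy:
  251,000 × 16% = 40,160
  208,800 × 29% = 60,552
  → 100,712

100,712 > 51,016, so the mainline income levy governs.

100,712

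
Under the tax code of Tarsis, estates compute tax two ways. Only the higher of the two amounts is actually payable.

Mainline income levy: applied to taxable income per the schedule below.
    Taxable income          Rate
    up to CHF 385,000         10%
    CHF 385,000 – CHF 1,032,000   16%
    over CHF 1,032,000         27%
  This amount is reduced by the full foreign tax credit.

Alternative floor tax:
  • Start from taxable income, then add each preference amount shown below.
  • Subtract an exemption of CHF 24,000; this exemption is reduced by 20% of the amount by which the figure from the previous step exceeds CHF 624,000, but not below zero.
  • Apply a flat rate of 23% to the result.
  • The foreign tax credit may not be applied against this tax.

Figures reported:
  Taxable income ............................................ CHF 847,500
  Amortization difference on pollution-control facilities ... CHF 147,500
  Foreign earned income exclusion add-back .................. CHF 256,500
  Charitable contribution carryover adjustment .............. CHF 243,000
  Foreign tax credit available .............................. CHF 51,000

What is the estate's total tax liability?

Mainline income levy:
  CHF 385,000 × 10% = CHF 38,500
  CHF 462,500 × 16% = CHF 74,000
  → CHF 112,500
  Less foreign tax credit CHF 51,000 → CHF 61,500

Alternative floor tax:
  Adjusted income: CHF 847,500 + CHF 147,500 + CHF 256,500 + CHF 243,000 = CHF 1,494,500
  Exemption: 20% × (CHF 1,494,500 − CHF 624,000) = CHF 174,100 ≥ CHF 24,000, so the exemption is fully phased out
  Base: CHF 1,494,500 − CHF 0 = CHF 1,494,500
  CHF 1,494,500 × 23% = CHF 343,735

CHF 343,735 > CHF 61,500, so the alternative floor tax is the binding amount.

CHF 343,735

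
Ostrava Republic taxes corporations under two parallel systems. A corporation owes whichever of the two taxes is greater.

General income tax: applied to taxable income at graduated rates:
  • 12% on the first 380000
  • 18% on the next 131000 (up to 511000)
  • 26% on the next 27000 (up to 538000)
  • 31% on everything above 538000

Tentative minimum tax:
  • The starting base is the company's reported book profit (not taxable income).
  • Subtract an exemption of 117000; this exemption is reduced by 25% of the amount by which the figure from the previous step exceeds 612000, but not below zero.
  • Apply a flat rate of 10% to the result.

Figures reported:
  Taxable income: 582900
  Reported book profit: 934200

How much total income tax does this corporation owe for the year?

90119

General income tax:
  380000 × 12% = 45600
  131000 × 18% = 23580
  27000 × 26% = 7020
  44900 × 31% = 13919
  → 90119

Tentative minimum tax:
  Base (reported book profit): 934200
  Exemption: 117000 − 25% × (934200 − 612000) = 117000 − 80550 = 36450
  Base: 934200 − 36450 = 897750
  897750 × 10% = 89775

90119 > 89775, so the general income tax governs.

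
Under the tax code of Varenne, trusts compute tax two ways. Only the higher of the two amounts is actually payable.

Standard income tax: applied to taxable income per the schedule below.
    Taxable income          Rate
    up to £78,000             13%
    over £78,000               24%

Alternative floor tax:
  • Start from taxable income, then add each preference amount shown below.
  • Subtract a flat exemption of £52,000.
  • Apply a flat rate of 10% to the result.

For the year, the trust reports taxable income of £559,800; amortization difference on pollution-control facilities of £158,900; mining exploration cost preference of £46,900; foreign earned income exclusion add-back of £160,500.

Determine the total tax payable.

Alternative floor tax:
  Adjusted income: £559,800 + £158,900 + £46,900 + £160,500 = £926,100
  Less exemption £52,000 → base £874,100
  £874,100 × 10% = £87,410

Standard income tax:
  £78,000 × 13% = £10,140
  £481,800 × 24% = £115,632
  → £125,772

£125,772 > £87,410, so the standard income tax governs.

£125,772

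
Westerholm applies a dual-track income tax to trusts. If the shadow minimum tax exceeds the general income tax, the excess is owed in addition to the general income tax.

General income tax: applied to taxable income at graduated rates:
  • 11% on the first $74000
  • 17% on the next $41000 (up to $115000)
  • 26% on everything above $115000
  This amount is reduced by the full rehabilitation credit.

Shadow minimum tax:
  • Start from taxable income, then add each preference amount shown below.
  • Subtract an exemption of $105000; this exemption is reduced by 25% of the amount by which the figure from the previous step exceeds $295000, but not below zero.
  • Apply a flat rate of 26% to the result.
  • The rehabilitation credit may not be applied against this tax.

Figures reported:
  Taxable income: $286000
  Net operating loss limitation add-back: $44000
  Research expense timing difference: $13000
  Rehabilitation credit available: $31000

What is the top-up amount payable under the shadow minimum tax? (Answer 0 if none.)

$36430

General income tax:
  $74000 × 11% = $8140
  $41000 × 17% = $6970
  $171000 × 26% = $44460
  → $59570
  Less rehabilitation credit $31000 → $28570

Shadow minimum tax:
  Adjusted income: $286000 + $44000 + $13000 = $343000
  Exemption: $105000 − 25% × ($343000 − $295000) = $105000 − $12000 = $93000
  Base: $343000 − $93000 = $250000
  $250000 × 26% = $65000

Excess of shadow minimum tax over general income tax: $65000 − $28570 = $36430.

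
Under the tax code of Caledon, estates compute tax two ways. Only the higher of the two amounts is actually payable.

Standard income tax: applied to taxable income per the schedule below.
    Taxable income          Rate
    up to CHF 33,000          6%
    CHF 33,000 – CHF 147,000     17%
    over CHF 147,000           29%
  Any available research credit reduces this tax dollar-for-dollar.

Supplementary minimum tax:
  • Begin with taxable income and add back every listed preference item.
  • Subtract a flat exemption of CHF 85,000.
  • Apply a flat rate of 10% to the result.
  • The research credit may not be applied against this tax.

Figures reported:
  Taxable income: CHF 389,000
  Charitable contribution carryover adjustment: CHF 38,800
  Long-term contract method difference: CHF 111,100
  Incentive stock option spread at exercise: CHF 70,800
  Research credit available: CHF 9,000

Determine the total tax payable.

CHF 82,540

Supplementary minimum tax:
  Adjusted income: CHF 389,000 + CHF 38,800 + CHF 111,100 + CHF 70,800 = CHF 609,700
  Less exemption CHF 85,000 → base CHF 524,700
  CHF 524,700 × 10% = CHF 52,470

Standard income tax:
  CHF 33,000 × 6% = CHF 1,980
  CHF 114,000 × 17% = CHF 19,380
  CHF 242,000 × 29% = CHF 70,180
  → CHF 91,540
  Less research credit CHF 9,000 → CHF 82,540

CHF 82,540 > CHF 52,470, so the standard income tax governs.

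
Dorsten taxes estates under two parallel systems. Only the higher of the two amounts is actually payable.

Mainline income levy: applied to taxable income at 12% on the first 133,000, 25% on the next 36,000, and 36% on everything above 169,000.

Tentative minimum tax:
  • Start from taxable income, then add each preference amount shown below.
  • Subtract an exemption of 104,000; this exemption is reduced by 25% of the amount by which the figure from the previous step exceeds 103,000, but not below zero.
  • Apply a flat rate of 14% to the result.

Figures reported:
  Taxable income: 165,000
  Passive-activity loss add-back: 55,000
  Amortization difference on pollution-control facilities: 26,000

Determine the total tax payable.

24,885

Mainline income levy:
  133,000 × 12% = 15,960
  32,000 × 25% = 8,000
  → 23,960

Tentative minimum tax:
  Adjusted income: 165,000 + 55,000 + 26,000 = 246,000
  Exemption: 104,000 − 25% × (246,000 − 103,000) = 104,000 − 35,750 = 68,250
  Base: 246,000 − 68,250 = 177,750
  177,750 × 14% = 24,885

24,885 > 23,960, so the tentative minimum tax is the binding amount.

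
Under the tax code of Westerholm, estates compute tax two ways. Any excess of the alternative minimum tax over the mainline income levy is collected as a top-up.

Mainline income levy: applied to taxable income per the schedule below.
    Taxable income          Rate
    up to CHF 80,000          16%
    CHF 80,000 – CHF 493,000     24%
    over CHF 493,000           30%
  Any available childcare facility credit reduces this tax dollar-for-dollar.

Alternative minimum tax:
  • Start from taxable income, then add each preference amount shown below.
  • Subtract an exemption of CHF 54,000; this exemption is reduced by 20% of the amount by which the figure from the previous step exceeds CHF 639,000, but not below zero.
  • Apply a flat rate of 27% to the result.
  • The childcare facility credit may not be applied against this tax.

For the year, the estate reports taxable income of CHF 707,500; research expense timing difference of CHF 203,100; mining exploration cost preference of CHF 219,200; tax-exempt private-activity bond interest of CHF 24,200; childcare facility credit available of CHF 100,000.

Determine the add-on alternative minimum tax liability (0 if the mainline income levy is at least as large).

CHF 235,310

Alternative minimum tax:
  Adjusted income: CHF 707,500 + CHF 203,100 + CHF 219,200 + CHF 24,200 = CHF 1,154,000
  Exemption: 20% × (CHF 1,154,000 − CHF 639,000) = CHF 103,000 ≥ CHF 54,000, so the exemption is fully phased out
  Base: CHF 1,154,000 − CHF 0 = CHF 1,154,000
  CHF 1,154,000 × 27% = CHF 311,580

Mainline income levy:
  CHF 80,000 × 16% = CHF 12,800
  CHF 413,000 × 24% = CHF 99,120
  CHF 214,500 × 30% = CHF 64,350
  → CHF 176,270
  Less childcare facility credit CHF 100,000 → CHF 76,270

Excess of alternative minimum tax over mainline income levy: CHF 311,580 − CHF 76,270 = CHF 235,310.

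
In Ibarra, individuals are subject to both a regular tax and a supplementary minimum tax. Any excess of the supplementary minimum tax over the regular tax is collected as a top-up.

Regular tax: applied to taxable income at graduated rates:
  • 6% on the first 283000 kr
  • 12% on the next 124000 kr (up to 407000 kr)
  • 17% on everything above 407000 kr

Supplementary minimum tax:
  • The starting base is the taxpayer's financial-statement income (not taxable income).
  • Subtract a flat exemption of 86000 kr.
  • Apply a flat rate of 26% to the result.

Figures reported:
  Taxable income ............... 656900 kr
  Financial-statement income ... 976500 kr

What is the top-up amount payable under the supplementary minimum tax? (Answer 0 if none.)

157187 kr

Supplementary minimum tax:
  Base (financial-statement income): 976500 kr
  Less exemption 86000 kr → base 890500 kr
  890500 kr × 26% = 231530 kr

Regular tax:
  283000 kr × 6% = 16980 kr
  124000 kr × 12% = 14880 kr
  249900 kr × 17% = 42483 kr
  → 74343 kr

Excess of supplementary minimum tax over regular tax: 231530 kr − 74343 kr = 157187 kr.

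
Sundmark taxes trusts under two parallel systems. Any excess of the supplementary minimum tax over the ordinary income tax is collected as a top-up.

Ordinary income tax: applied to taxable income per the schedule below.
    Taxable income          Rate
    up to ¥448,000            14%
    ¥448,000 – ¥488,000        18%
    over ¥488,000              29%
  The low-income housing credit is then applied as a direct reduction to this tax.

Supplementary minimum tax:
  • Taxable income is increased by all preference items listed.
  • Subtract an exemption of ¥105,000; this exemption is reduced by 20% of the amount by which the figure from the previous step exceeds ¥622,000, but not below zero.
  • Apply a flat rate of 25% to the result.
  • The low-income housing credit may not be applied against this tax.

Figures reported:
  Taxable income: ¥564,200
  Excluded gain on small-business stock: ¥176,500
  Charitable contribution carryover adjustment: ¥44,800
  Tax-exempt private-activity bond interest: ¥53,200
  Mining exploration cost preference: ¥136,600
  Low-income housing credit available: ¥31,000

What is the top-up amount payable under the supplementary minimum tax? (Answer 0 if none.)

Supplementary minimum tax:
  Adjusted income: ¥564,200 + ¥176,500 + ¥44,800 + ¥53,200 + ¥136,600 = ¥975,300
  Exemption: ¥105,000 − 20% × (¥975,300 − ¥622,000) = ¥105,000 − ¥70,660 = ¥34,340
  Base: ¥975,300 − ¥34,340 = ¥940,960
  ¥940,960 × 25% = ¥235,240

Ordinary income tax:
  ¥448,000 × 14% = ¥62,720
  ¥40,000 × 18% = ¥7,200
  ¥76,200 × 29% = ¥22,098
  → ¥92,018
  Less low-income housing credit ¥31,000 → ¥61,018

Excess of supplementary minimum tax over ordinary income tax: ¥235,240 − ¥61,018 = ¥174,222.

¥174,222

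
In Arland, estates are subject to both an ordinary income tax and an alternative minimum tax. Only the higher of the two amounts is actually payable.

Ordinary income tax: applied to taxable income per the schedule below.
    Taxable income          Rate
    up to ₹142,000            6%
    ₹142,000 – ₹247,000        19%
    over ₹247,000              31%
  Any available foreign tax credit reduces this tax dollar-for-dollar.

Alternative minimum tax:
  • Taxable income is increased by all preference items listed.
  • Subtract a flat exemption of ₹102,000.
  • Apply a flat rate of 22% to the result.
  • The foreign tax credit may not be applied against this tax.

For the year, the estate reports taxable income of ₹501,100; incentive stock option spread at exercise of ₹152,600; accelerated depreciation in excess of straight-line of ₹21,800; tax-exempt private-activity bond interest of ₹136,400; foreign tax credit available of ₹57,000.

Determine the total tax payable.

₹156,178

Alternative minimum tax:
  Adjusted income: ₹501,100 + ₹152,600 + ₹21,800 + ₹136,400 = ₹811,900
  Less exemption ₹102,000 → base ₹709,900
  ₹709,900 × 22% = ₹156,178

Ordinary income tax:
  ₹142,000 × 6% = ₹8,520
  ₹105,000 × 19% = ₹19,950
  ₹254,100 × 31% = ₹78,771
  → ₹107,241
  Less foreign tax credit ₹57,000 → ₹50,241

₹156,178 > ₹50,241, so the alternative minimum tax is the binding amount.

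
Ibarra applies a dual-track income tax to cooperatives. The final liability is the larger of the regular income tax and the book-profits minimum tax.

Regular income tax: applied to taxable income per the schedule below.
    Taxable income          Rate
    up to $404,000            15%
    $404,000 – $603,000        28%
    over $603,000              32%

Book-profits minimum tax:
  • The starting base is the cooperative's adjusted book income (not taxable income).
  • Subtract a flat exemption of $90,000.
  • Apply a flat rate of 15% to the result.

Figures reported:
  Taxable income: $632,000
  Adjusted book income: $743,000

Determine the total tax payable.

$125,600

Book-profits minimum tax:
  Base (adjusted book income): $743,000
  Less exemption $90,000 → base $653,000
  $653,000 × 15% = $97,950

Regular income tax:
  $404,000 × 15% = $60,600
  $199,000 × 28% = $55,720
  $29,000 × 32% = $9,280
  → $125,600

$125,600 > $97,950, so the regular income tax governs.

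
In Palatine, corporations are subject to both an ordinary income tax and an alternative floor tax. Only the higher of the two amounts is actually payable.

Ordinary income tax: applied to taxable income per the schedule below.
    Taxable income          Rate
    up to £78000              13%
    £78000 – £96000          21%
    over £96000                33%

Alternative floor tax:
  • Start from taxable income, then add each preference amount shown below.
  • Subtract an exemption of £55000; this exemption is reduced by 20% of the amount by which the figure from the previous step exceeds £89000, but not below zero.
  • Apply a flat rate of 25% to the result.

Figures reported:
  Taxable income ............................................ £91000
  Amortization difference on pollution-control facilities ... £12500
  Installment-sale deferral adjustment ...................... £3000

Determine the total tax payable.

£13750

Ordinary income tax:
  £78000 × 13% = £10140
  £13000 × 21% = £2730
  → £12870

Alternative floor tax:
  Adjusted income: £91000 + £12500 + £3000 = £106500
  Exemption: £55000 − 20% × (£106500 − £89000) = £55000 − £3500 = £51500
  Base: £106500 − £51500 = £55000
  £55000 × 25% = £13750

£13750 > £12870, so the alternative floor tax is the binding amount.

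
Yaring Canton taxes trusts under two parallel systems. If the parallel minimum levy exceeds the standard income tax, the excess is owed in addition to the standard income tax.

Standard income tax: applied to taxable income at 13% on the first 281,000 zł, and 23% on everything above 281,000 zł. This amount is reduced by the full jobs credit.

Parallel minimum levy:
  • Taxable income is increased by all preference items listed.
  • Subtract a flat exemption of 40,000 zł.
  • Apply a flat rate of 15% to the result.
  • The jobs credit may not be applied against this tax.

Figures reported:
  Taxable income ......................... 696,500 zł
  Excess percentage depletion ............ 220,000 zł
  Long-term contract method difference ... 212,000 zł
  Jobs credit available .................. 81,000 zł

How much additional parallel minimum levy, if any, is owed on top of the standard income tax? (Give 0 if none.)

112,180 zł

Parallel minimum levy:
  Adjusted income: 696,500 zł + 220,000 zł + 212,000 zł = 1,128,500 zł
  Less exemption 40,000 zł → base 1,088,500 zł
  1,088,500 zł × 15% = 163,275 zł

Standard income tax:
  281,000 zł × 13% = 36,530 zł
  415,500 zł × 23% = 95,565 zł
  → 132,095 zł
  Less jobs credit 81,000 zł → 51,095 zł

Excess of parallel minimum levy over standard income tax: 163,275 zł − 51,095 zł = 112,180 zł.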